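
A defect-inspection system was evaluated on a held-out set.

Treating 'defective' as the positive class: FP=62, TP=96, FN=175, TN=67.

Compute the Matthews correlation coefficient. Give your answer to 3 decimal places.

-0.121

MCC = (TP·TN − FP·FN) / √((TP+FP)(TP+FN)(TN+FP)(TN+FN))
Numerator = 96·67 − 62·175 = -4418
Denominator = √(158·271·129·242) = √1336692324 = 36560.8031
MCC = -4418 / 36560.8031 = -0.121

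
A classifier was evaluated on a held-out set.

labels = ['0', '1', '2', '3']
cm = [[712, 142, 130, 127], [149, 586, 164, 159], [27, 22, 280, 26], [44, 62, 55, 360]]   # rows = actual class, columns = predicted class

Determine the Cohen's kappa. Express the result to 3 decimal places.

0.505

Observed agreement pₒ = trace/N = 1938/3045 = 0.6365
Expected agreement pₑ = Σ (rowᵢ·colᵢ)/N² = (1111·932 + 1058·812 + 355·629 + 521·672)/3045² = 0.2662
κ = (pₒ − pₑ)/(1 − pₑ) = (0.6365 − 0.2662)/(1 − 0.2662) = 0.505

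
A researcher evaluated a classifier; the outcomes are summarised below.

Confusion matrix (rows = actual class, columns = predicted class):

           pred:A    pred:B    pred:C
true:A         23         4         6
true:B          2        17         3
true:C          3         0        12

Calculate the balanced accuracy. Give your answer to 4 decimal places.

Balanced accuracy = mean of per-class recall.
  A: recall = 23/33 = 0.69697
  B: recall = 17/22 = 0.77273
  C: recall = 12/15 = 0.80000
Mean = (0.69697 + 0.77273 + 0.80000) / 3 = 0.7566

0.7566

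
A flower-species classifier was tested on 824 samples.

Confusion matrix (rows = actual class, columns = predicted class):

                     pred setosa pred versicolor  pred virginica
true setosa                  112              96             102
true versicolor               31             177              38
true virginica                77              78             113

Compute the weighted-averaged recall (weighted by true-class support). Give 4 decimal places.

Per-class recall (TP/(TP+FN)):
  setosa: TP=112, FN=96+102=198 → 112/310 = 0.36129
  versicolor: TP=177, FN=31+38=69 → 177/246 = 0.71951
  virginica: TP=113, FN=77+78=155 → 113/268 = 0.42164
Weighted-recall = Σ (supportᵢ/N)·recallᵢ with N=824: (310/824)·0.36129 + (246/824)·0.71951 + (268/824)·0.42164 = 0.4879

0.4879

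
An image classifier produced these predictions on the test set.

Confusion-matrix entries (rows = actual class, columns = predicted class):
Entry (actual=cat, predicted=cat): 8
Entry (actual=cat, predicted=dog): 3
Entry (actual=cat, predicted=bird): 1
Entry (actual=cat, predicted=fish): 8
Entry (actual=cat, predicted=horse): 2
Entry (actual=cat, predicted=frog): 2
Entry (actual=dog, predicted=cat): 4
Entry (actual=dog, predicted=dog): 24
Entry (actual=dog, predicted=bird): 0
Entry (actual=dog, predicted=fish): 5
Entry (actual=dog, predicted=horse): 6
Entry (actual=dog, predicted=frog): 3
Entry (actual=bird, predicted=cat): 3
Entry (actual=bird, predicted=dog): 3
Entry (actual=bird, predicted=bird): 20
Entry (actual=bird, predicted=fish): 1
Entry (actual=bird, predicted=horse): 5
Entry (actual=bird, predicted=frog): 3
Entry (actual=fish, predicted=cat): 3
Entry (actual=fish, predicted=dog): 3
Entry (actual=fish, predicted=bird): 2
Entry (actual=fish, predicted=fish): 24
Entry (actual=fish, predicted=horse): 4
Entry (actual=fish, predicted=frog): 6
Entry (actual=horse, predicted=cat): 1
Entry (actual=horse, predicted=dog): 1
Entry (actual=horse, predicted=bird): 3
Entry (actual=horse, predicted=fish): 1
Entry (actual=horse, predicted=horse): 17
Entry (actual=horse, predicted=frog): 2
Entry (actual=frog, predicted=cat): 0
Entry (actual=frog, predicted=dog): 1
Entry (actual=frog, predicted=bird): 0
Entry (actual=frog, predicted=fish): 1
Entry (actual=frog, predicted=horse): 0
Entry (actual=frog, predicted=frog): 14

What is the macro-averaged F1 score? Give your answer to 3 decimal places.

Per-class F1 score (2·TP/(2·TP+FP+FN)):
  cat: TP=8, FP=4+3+3+1+0=11, FN=3+1+8+2+2=16 → 16/43 = 0.3721
  dog: TP=24, FP=3+3+3+1+1=11, FN=4+0+5+6+3=18 → 48/77 = 0.6234
  bird: TP=20, FP=1+0+2+3+0=6, FN=3+3+1+5+3=15 → 40/61 = 0.6557
  fish: TP=24, FP=8+5+1+1+1=16, FN=3+3+2+4+6=18 → 48/82 = 0.5854
  horse: TP=17, FP=2+6+5+4+0=17, FN=1+1+3+1+2=8 → 34/59 = 0.5763
  frog: TP=14, FP=2+3+3+6+2=16, FN=0+1+0+1+0=2 → 28/46 = 0.6087
Macro-F1 score = mean = (0.3721 + 0.6234 + 0.6557 + 0.5854 + 0.5763 + 0.6087) / 6 = 0.570

0.570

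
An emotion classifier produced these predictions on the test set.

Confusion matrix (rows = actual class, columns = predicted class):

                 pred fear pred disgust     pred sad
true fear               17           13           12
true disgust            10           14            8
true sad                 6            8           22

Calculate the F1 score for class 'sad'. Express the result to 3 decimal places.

One-vs-rest for 'sad': TP = diagonal; FP = other classes predicted 'sad'; FN = 'sad' predicted as other.
F1 score = 2·TP/(2·TP+FP+FN).
sad: TP=22, FP=12+8=20, FN=6+8=14 → 44/78 = 0.5641

0.564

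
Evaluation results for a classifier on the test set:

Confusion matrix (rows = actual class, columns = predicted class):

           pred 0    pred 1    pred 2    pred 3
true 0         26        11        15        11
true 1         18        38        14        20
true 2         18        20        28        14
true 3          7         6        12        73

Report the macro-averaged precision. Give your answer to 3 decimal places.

Per-class precision (TP/(TP+FP)):
  0: TP=26, FP=18+18+7=43 → 26/69 = 0.3768
  1: TP=38, FP=11+20+6=37 → 38/75 = 0.5067
  2: TP=28, FP=15+14+12=41 → 28/69 = 0.4058
  3: TP=73, FP=11+20+14=45 → 73/118 = 0.6186
Macro-precision = mean = (0.3768 + 0.5067 + 0.4058 + 0.6186) / 4 = 0.477

0.477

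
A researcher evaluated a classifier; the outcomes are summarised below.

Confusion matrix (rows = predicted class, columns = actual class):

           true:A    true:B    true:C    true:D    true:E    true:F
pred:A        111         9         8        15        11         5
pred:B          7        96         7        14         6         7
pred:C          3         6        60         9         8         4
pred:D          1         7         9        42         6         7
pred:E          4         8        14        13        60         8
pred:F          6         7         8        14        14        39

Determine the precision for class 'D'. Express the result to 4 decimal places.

Treat 'D' as positive and all other classes as negative.
precision = TP/(TP+FP).
D: TP=42, FP=1+7+9+6+7=30 → 42/72 = 0.58333

0.5833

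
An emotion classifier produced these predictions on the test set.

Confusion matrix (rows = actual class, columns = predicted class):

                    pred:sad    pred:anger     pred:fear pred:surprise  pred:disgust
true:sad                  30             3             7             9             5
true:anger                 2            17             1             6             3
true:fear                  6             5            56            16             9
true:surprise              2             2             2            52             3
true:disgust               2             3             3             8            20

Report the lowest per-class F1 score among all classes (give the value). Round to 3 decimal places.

0.526

Per-class F1 score (2·TP/(2·TP+FP+FN)):
  sad: TP=30, FP=2+6+2+2=12, FN=3+7+9+5=24 → 60/96 = 0.6250
  anger: TP=17, FP=3+5+2+3=13, FN=2+1+6+3=12 → 34/59 = 0.5763
  fear: TP=56, FP=7+1+2+3=13, FN=6+5+16+9=36 → 112/161 = 0.6957
  surprise: TP=52, FP=9+6+16+8=39, FN=2+2+2+3=9 → 104/152 = 0.6842
  disgust: TP=20, FP=5+3+9+3=20, FN=2+3+3+8=16 → 40/76 = 0.5263
Lowest is class 'disgust' with F1 score = 0.526.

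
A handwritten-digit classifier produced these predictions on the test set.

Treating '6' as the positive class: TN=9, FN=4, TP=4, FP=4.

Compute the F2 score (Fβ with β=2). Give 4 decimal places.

Fβ = (1+β²)·TP / ((1+β²)·TP + β²·FN + FP), with β²=4
= 5·4 / (5·4 + 4·4 + 4) = 0.5000

0.5000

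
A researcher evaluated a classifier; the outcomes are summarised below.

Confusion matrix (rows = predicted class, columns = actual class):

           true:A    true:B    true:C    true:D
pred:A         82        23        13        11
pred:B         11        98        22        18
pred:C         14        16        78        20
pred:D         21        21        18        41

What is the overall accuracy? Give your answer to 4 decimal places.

Accuracy = trace / total = (82+98+78+41=299) / 507 = 299/507 = 0.5897

0.5897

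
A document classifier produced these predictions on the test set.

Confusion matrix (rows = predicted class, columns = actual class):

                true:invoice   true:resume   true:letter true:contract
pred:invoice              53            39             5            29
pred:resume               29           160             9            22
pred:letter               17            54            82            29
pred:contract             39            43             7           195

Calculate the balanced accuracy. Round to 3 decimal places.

0.607

Balanced accuracy = mean of per-class recall.
  invoice: recall = 53/138 = 0.3841
  resume: recall = 160/296 = 0.5405
  letter: recall = 82/103 = 0.7961
  contract: recall = 195/275 = 0.7091
Mean = (0.3841 + 0.5405 + 0.7961 + 0.7091) / 4 = 0.607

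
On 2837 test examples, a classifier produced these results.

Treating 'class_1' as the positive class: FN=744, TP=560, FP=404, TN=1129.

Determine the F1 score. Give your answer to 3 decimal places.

Precision = TP/(TP+FP) = 560/964 = 0.5809
Recall = TP/(TP+FN) = 560/1304 = 0.4294
F1 = 2·TP/(2·TP+FP+FN) = 1120/2268 = 0.494

0.494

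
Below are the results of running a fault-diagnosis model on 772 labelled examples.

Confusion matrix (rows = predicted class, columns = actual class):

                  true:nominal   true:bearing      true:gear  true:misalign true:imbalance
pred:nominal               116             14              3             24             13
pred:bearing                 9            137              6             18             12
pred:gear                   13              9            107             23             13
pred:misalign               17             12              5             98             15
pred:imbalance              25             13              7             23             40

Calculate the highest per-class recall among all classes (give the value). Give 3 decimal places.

Per-class recall (TP/(TP+FN)):
  nominal: TP=116, FN=9+13+17+25=64 → 116/180 = 0.6444
  bearing: TP=137, FN=14+9+12+13=48 → 137/185 = 0.7405
  gear: TP=107, FN=3+6+5+7=21 → 107/128 = 0.8359
  misalign: TP=98, FN=24+18+23+23=88 → 98/186 = 0.5269
  imbalance: TP=40, FN=13+12+13+15=53 → 40/93 = 0.4301
Highest is class 'gear' with recall = 0.836.

0.836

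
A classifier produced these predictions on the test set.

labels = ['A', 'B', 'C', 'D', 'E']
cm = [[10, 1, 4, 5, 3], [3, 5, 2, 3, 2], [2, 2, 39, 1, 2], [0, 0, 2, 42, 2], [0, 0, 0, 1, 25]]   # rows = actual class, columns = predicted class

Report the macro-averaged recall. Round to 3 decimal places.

0.698

Per-class recall (TP/(TP+FN)):
  A: TP=10, FN=1+4+5+3=13 → 10/23 = 0.4348
  B: TP=5, FN=3+2+3+2=10 → 5/15 = 0.3333
  C: TP=39, FN=2+2+1+2=7 → 39/46 = 0.8478
  D: TP=42, FN=0+0+2+2=4 → 42/46 = 0.9130
  E: TP=25, FN=0+0+0+1=1 → 25/26 = 0.9615
Macro-recall = mean = (0.4348 + 0.3333 + 0.8478 + 0.9130 + 0.9615) / 5 = 0.698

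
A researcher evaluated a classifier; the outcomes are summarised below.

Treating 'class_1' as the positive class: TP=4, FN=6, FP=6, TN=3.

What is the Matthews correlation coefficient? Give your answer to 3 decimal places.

-0.267

MCC = (TP·TN − FP·FN) / √((TP+FP)(TP+FN)(TN+FP)(TN+FN))
Numerator = 4·3 − 6·6 = -24
Denominator = √(10·10·9·9) = √8100 = 90.0000
MCC = -24 / 90.0000 = -0.267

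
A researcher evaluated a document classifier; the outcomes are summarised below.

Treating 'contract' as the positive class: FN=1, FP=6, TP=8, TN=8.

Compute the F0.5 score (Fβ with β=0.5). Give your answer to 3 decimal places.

0.615

Fβ = (1+β²)·TP / ((1+β²)·TP + β²·FN + FP), with β²=1/4
= 1.25·8 / (1.25·8 + 0.25·1 + 6) = 0.615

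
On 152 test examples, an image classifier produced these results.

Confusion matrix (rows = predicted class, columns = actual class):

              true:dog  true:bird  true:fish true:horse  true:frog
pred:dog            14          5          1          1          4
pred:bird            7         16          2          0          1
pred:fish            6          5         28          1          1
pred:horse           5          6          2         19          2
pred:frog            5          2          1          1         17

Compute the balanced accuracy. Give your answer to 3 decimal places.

0.643

Balanced accuracy = mean of per-class recall.
  dog: recall = 14/37 = 0.3784
  bird: recall = 16/34 = 0.4706
  fish: recall = 28/34 = 0.8235
  horse: recall = 19/22 = 0.8636
  frog: recall = 17/25 = 0.6800
Mean = (0.3784 + 0.4706 + 0.8235 + 0.8636 + 0.6800) / 5 = 0.643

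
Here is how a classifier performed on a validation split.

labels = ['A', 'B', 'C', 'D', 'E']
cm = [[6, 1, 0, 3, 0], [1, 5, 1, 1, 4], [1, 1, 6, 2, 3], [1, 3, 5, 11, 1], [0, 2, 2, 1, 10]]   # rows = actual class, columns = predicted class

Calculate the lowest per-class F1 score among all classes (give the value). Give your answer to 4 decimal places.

0.4167

Per-class F1 score (2·TP/(2·TP+FP+FN)):
  A: TP=6, FP=1+1+1+0=3, FN=1+0+3+0=4 → 12/19 = 0.63158
  B: TP=5, FP=1+1+3+2=7, FN=1+1+1+4=7 → 10/24 = 0.41667
  C: TP=6, FP=0+1+5+2=8, FN=1+1+2+3=7 → 12/27 = 0.44444
  D: TP=11, FP=3+1+2+1=7, FN=1+3+5+1=10 → 22/39 = 0.56410
  E: TP=10, FP=0+4+3+1=8, FN=0+2+2+1=5 → 20/33 = 0.60606
Lowest is class 'B' with F1 score = 0.4167.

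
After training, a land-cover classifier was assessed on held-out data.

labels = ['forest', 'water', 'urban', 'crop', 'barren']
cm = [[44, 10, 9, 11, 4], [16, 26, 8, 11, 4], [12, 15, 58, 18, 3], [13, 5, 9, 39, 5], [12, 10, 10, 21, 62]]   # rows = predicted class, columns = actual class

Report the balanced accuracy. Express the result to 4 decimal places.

0.5299

Balanced accuracy = mean of per-class recall.
  forest: recall = 44/97 = 0.45361
  water: recall = 26/66 = 0.39394
  urban: recall = 58/94 = 0.61702
  crop: recall = 39/100 = 0.39000
  barren: recall = 62/78 = 0.79487
Mean = (0.45361 + 0.39394 + 0.61702 + 0.39000 + 0.79487) / 5 = 0.5299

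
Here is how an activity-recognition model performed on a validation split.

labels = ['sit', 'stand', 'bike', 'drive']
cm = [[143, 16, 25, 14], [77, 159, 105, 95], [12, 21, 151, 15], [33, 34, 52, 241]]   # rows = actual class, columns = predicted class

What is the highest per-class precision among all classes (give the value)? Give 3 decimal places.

0.691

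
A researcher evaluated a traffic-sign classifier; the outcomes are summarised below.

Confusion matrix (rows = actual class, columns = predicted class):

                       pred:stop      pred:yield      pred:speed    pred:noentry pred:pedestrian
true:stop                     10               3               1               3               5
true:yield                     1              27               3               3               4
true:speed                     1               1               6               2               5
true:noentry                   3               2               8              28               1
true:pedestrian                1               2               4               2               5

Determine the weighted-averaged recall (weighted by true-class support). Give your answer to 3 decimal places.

0.580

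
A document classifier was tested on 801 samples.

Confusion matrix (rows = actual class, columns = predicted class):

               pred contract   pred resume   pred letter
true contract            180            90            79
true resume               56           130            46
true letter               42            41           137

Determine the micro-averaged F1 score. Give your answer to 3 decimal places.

Micro-averaging pools counts across classes: ΣTP=447, ΣFP=354, ΣFN=354.
Micro-F1 score = 2·TP/(2·TP+FP+FN) on pooled counts = 0.558 (equals overall accuracy in single-label multiclass).

0.558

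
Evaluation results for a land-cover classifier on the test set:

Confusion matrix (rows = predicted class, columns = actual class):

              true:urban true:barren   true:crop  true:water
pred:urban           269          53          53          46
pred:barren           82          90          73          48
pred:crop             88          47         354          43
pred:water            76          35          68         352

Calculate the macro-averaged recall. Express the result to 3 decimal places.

0.572

Per-class recall (TP/(TP+FN)):
  urban: TP=269, FN=82+88+76=246 → 269/515 = 0.5223
  barren: TP=90, FN=53+47+35=135 → 90/225 = 0.4000
  crop: TP=354, FN=53+73+68=194 → 354/548 = 0.6460
  water: TP=352, FN=46+48+43=137 → 352/489 = 0.7198
Macro-recall = mean = (0.5223 + 0.4000 + 0.6460 + 0.7198) / 4 = 0.572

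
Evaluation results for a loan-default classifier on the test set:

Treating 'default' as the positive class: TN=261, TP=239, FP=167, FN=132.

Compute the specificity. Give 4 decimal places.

Specificity = TN/(TN+FP) = 261/(261+167) = 0.6098

0.6098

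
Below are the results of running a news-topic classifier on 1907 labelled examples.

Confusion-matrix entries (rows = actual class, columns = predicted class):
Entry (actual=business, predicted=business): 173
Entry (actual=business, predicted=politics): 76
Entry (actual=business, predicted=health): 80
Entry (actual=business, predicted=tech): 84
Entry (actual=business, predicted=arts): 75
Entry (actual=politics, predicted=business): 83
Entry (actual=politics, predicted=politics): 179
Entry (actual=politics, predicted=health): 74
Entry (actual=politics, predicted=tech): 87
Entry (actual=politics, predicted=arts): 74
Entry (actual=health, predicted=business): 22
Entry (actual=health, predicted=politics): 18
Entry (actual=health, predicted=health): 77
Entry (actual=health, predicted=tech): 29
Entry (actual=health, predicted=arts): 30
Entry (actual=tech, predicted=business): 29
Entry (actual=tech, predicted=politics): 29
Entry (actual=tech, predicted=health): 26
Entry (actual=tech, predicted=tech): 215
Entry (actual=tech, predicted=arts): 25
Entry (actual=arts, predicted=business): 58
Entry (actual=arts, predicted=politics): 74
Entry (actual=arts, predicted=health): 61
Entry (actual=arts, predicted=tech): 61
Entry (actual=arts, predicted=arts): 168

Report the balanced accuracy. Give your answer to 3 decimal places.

0.443

Balanced accuracy = mean of per-class recall.
  business: recall = 173/488 = 0.3545
  politics: recall = 179/497 = 0.3602
  health: recall = 77/176 = 0.4375
  tech: recall = 215/324 = 0.6636
  arts: recall = 168/422 = 0.3981
Mean = (0.3545 + 0.3602 + 0.4375 + 0.6636 + 0.3981) / 5 = 0.443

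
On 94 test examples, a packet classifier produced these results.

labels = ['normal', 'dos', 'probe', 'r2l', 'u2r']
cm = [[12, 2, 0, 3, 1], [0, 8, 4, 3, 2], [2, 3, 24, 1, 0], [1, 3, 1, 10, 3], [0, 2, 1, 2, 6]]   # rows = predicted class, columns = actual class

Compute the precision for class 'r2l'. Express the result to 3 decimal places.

Take TP from the diagonal, FP from the rest of the 'r2l' prediction marginal, FN from the rest of the 'r2l' actual marginal.
precision = TP/(TP+FP).
r2l: TP=10, FP=1+3+1+3=8 → 10/18 = 0.5556

0.556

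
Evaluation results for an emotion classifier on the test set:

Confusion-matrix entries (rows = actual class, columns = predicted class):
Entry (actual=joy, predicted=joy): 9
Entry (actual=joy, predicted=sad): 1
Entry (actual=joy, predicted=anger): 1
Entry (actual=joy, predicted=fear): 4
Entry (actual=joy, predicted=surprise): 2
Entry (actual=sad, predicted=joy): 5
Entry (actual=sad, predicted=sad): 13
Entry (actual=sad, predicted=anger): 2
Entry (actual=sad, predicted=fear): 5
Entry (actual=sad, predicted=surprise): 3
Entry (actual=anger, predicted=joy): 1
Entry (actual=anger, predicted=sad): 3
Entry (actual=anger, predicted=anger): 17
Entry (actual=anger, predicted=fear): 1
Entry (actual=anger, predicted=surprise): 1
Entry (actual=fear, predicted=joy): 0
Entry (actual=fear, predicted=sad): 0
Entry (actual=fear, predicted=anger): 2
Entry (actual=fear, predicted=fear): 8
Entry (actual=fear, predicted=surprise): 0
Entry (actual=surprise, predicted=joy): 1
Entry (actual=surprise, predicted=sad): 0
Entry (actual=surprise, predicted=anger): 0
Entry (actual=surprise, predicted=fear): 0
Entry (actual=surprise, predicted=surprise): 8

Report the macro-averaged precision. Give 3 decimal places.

Per-class precision (TP/(TP+FP)):
  joy: TP=9, FP=5+1+0+1=7 → 9/16 = 0.5625
  sad: TP=13, FP=1+3+0+0=4 → 13/17 = 0.7647
  anger: TP=17, FP=1+2+2+0=5 → 17/22 = 0.7727
  fear: TP=8, FP=4+5+1+0=10 → 8/18 = 0.4444
  surprise: TP=8, FP=2+3+1+0=6 → 8/14 = 0.5714
Macro-precision = mean = (0.5625 + 0.7647 + 0.7727 + 0.4444 + 0.5714) / 5 = 0.623

0.623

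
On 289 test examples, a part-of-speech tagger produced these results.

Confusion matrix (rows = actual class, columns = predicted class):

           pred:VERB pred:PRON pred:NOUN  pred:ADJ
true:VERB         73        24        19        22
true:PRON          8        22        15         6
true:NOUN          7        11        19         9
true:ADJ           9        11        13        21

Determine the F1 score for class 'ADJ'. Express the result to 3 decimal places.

Treat 'ADJ' as positive and all other classes as negative.
F1 score = 2·TP/(2·TP+FP+FN).
ADJ: TP=21, FP=22+6+9=37, FN=9+11+13=33 → 42/112 = 0.3750

0.375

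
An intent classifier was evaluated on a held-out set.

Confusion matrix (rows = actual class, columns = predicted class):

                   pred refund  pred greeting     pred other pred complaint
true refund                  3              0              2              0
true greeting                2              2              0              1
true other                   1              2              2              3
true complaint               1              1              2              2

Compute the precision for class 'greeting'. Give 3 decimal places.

Treat 'greeting' as positive and all other classes as negative.
precision = TP/(TP+FP).
greeting: TP=2, FP=0+2+1=3 → 2/5 = 0.4000

0.400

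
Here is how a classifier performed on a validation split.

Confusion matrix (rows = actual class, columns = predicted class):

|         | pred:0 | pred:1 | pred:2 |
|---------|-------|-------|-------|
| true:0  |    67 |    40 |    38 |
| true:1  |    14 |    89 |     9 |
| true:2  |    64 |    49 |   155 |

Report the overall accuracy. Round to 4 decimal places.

0.5924

Accuracy = trace / total = (67+89+155=311) / 525 = 311/525 = 0.5924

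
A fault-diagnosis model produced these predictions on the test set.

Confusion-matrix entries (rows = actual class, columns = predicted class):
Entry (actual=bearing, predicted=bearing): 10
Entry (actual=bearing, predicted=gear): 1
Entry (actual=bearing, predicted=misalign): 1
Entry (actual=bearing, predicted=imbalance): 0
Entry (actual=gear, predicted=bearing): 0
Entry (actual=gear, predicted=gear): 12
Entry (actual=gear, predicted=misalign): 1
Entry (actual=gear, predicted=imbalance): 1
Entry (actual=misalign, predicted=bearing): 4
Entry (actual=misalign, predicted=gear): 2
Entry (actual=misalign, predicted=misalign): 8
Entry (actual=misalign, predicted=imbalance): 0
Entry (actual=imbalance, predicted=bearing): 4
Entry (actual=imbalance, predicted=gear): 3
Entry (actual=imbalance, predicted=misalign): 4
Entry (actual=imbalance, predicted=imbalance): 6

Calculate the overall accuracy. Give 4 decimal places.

0.6316

Accuracy = trace / total = (10+12+8+6=36) / 57 = 36/57 = 0.6316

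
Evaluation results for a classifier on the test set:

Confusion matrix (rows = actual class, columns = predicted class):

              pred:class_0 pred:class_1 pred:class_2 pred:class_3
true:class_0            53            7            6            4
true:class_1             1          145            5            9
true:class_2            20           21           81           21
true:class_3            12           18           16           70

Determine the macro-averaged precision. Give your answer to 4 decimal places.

0.6996

Per-class precision (TP/(TP+FP)):
  class_0: TP=53, FP=1+20+12=33 → 53/86 = 0.61628
  class_1: TP=145, FP=7+21+18=46 → 145/191 = 0.75916
  class_2: TP=81, FP=6+5+16=27 → 81/108 = 0.75000
  class_3: TP=70, FP=4+9+21=34 → 70/104 = 0.67308
Macro-precision = mean = (0.61628 + 0.75916 + 0.75000 + 0.67308) / 4 = 0.6996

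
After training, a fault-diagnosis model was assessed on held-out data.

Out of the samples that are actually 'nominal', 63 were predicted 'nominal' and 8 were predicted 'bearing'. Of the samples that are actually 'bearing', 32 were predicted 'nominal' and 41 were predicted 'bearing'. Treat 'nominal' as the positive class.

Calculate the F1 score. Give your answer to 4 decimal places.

0.7590

Precision = TP/(TP+FP) = 63/95 = 0.6632
Recall = TP/(TP+FN) = 63/71 = 0.8873
F1 = 2·TP/(2·TP+FP+FN) = 126/166 = 0.7590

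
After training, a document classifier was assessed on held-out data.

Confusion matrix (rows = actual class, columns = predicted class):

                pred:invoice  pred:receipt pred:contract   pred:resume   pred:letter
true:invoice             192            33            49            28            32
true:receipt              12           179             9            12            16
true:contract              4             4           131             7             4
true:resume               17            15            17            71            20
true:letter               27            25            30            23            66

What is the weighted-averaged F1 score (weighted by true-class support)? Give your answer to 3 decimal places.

0.619

Per-class F1 score (2·TP/(2·TP+FP+FN)):
  invoice: TP=192, FP=12+4+17+27=60, FN=33+49+28+32=142 → 384/586 = 0.6553
  receipt: TP=179, FP=33+4+15+25=77, FN=12+9+12+16=49 → 358/484 = 0.7397
  contract: TP=131, FP=49+9+17+30=105, FN=4+4+7+4=19 → 262/386 = 0.6788
  resume: TP=71, FP=28+12+7+23=70, FN=17+15+17+20=69 → 142/281 = 0.5053
  letter: TP=66, FP=32+16+4+20=72, FN=27+25+30+23=105 → 132/309 = 0.4272
Weighted-F1 score = Σ (supportᵢ/N)·F1 scoreᵢ with N=1023: (334/1023)·0.6553 + (228/1023)·0.7397 + (150/1023)·0.6788 + (140/1023)·0.5053 + (171/1023)·0.4272 = 0.619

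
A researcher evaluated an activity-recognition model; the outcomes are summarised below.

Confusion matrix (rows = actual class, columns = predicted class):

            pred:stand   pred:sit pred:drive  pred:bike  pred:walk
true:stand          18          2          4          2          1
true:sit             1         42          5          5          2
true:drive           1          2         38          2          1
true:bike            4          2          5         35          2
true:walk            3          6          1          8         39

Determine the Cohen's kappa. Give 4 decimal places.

0.6776

Observed agreement pₒ = trace/N = 172/231 = 0.74459
Expected agreement pₑ = Σ (rowᵢ·colᵢ)/N² = (27·27 + 55·54 + 44·53 + 48·52 + 57·45)/231² = 0.20787
κ = (pₒ − pₑ)/(1 − pₑ) = (0.74459 − 0.20787)/(1 − 0.20787) = 0.6776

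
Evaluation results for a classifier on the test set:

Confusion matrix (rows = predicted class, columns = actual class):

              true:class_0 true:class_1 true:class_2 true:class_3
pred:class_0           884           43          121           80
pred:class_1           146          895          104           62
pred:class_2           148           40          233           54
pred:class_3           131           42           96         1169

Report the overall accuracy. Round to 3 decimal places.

Accuracy = trace / total = (884+895+233+1169=3181) / 4248 = 3181/4248 = 0.749

0.749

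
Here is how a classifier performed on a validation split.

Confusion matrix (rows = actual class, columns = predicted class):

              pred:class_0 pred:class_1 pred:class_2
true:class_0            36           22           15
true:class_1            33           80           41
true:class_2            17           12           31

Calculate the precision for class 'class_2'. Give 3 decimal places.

0.356

Take TP from the diagonal, FP from the rest of the 'class_2' prediction marginal, FN from the rest of the 'class_2' actual marginal.
precision = TP/(TP+FP).
class_2: TP=31, FP=15+41=56 → 31/87 = 0.3563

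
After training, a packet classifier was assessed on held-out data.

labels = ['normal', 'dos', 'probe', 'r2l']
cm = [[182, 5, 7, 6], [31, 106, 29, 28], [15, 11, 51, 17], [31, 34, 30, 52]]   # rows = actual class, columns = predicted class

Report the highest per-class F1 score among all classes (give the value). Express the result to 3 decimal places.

0.793

Per-class F1 score (2·TP/(2·TP+FP+FN)):
  normal: TP=182, FP=31+15+31=77, FN=5+7+6=18 → 364/459 = 0.7930
  dos: TP=106, FP=5+11+34=50, FN=31+29+28=88 → 212/350 = 0.6057
  probe: TP=51, FP=7+29+30=66, FN=15+11+17=43 → 102/211 = 0.4834
  r2l: TP=52, FP=6+28+17=51, FN=31+34+30=95 → 104/250 = 0.4160
Highest is class 'normal' with F1 score = 0.793.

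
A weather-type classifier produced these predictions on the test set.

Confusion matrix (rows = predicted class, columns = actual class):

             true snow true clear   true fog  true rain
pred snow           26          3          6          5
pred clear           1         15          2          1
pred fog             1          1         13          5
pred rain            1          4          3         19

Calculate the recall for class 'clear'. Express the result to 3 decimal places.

One-vs-rest for 'clear': TP = diagonal; FP = other classes predicted 'clear'; FN = 'clear' predicted as other.
recall = TP/(TP+FN).
clear: TP=15, FN=3+1+4=8 → 15/23 = 0.6522

0.652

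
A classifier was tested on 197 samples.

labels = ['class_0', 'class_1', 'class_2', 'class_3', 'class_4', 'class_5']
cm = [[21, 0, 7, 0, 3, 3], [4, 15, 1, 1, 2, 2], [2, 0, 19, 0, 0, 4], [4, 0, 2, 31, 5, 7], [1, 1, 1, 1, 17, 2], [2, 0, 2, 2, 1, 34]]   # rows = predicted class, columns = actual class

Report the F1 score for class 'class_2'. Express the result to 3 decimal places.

0.667

Treat 'class_2' as positive and all other classes as negative.
F1 score = 2·TP/(2·TP+FP+FN).
class_2: TP=19, FP=2+0+0+0+4=6, FN=7+1+2+1+2=13 → 38/57 = 0.6667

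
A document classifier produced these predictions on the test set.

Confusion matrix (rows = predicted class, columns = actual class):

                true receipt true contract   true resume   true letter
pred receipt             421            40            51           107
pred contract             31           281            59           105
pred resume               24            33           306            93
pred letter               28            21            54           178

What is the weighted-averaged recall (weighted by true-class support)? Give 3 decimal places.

Per-class recall (TP/(TP+FN)):
  receipt: TP=421, FN=31+24+28=83 → 421/504 = 0.8353
  contract: TP=281, FN=40+33+21=94 → 281/375 = 0.7493
  resume: TP=306, FN=51+59+54=164 → 306/470 = 0.6511
  letter: TP=178, FN=107+105+93=305 → 178/483 = 0.3685
Weighted-recall = Σ (supportᵢ/N)·recallᵢ with N=1832: (504/1832)·0.8353 + (375/1832)·0.7493 + (470/1832)·0.6511 + (483/1832)·0.3685 = 0.647

0.647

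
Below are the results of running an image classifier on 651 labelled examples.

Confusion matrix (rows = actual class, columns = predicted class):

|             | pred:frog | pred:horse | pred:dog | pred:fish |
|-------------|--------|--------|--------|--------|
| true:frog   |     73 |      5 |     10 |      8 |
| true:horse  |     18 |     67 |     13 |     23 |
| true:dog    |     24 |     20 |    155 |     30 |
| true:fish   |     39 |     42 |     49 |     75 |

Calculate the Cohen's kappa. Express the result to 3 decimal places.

0.415

Observed agreement pₒ = trace/N = 370/651 = 0.5684
Expected agreement pₑ = Σ (rowᵢ·colᵢ)/N² = (96·154 + 121·134 + 229·227 + 205·136)/651² = 0.2616
κ = (pₒ − pₑ)/(1 − pₑ) = (0.5684 − 0.2616)/(1 − 0.2616) = 0.415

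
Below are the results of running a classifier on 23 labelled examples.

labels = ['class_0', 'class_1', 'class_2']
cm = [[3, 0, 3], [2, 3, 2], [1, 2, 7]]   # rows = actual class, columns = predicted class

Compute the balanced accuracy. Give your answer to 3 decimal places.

0.543

Balanced accuracy = mean of per-class recall.
  class_0: recall = 3/6 = 0.5000
  class_1: recall = 3/7 = 0.4286
  class_2: recall = 7/10 = 0.7000
Mean = (0.5000 + 0.4286 + 0.7000) / 3 = 0.543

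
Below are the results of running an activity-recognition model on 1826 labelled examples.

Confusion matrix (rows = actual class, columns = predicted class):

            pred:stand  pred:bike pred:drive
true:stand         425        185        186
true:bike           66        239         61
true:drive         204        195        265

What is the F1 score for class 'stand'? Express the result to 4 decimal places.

Take TP from the diagonal, FP from the rest of the 'stand' prediction marginal, FN from the rest of the 'stand' actual marginal.
F1 score = 2·TP/(2·TP+FP+FN).
stand: TP=425, FP=66+204=270, FN=185+186=371 → 850/1491 = 0.57009

0.5701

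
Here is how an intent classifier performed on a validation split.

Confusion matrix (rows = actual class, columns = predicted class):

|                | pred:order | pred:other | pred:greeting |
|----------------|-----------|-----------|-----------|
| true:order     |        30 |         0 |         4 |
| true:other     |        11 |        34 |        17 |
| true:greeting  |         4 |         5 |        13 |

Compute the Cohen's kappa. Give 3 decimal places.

0.476

Observed agreement pₒ = trace/N = 77/118 = 0.6525
Expected agreement pₑ = Σ (rowᵢ·colᵢ)/N² = (34·45 + 62·39 + 22·34)/118² = 0.3373
κ = (pₒ − pₑ)/(1 − pₑ) = (0.6525 − 0.3373)/(1 − 0.3373) = 0.476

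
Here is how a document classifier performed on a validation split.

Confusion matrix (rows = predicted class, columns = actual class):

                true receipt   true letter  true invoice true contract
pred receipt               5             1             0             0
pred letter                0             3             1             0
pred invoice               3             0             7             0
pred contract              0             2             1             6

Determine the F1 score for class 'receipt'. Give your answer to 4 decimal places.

Treat 'receipt' as positive and all other classes as negative.
F1 score = 2·TP/(2·TP+FP+FN).
receipt: TP=5, FP=1+0+0=1, FN=0+3+0=3 → 10/14 = 0.71429

0.7143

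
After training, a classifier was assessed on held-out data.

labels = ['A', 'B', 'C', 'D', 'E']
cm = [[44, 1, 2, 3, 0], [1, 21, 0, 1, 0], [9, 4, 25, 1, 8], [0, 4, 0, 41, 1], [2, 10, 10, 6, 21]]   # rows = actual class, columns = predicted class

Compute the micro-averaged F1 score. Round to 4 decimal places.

Micro-averaging pools counts across classes: ΣTP=152, ΣFP=63, ΣFN=63.
Micro-F1 score = 2·TP/(2·TP+FP+FN) on pooled counts = 0.7070 (equals overall accuracy in single-label multiclass).

0.7070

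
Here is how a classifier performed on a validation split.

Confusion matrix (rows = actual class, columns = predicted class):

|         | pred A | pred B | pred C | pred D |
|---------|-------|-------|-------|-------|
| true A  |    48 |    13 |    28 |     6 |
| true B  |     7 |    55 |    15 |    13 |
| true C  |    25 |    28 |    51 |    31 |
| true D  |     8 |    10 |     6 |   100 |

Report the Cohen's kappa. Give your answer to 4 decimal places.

0.4267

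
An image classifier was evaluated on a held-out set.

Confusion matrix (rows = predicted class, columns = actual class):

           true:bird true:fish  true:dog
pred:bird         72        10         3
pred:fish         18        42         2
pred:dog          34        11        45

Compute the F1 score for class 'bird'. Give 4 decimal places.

Take TP from the diagonal, FP from the rest of the 'bird' prediction marginal, FN from the rest of the 'bird' actual marginal.
F1 score = 2·TP/(2·TP+FP+FN).
bird: TP=72, FP=10+3=13, FN=18+34=52 → 144/209 = 0.68900

0.6890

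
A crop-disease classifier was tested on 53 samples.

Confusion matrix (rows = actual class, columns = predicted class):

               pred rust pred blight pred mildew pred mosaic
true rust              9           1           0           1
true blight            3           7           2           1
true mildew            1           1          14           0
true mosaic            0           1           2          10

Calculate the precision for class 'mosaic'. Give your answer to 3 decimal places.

0.833

Take TP from the diagonal, FP from the rest of the 'mosaic' prediction marginal, FN from the rest of the 'mosaic' actual marginal.
precision = TP/(TP+FP).
mosaic: TP=10, FP=1+1+0=2 → 10/12 = 0.8333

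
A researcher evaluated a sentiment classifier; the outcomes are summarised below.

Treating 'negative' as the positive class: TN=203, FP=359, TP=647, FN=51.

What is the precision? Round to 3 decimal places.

Precision = TP/(TP+FP) = 647/(647+359) = 647/1006 = 0.643

0.643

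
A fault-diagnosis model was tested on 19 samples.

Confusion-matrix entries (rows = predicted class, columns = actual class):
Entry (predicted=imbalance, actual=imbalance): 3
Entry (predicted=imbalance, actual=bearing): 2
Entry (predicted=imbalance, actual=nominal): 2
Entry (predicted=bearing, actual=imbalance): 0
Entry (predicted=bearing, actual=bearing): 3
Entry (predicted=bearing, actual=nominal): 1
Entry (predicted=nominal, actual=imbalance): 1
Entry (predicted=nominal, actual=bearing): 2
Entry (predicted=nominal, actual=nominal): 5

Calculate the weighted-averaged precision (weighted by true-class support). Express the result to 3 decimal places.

0.630

Per-class precision (TP/(TP+FP)):
  imbalance: TP=3, FP=2+2=4 → 3/7 = 0.4286
  bearing: TP=3, FP=0+1=1 → 3/4 = 0.7500
  nominal: TP=5, FP=1+2=3 → 5/8 = 0.6250
Weighted-precision = Σ (supportᵢ/N)·precisionᵢ with N=19: (4/19)·0.4286 + (7/19)·0.7500 + (8/19)·0.6250 = 0.630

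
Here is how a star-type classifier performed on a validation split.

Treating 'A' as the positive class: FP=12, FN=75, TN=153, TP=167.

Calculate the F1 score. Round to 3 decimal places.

Precision = TP/(TP+FP) = 167/179 = 0.9330
Recall = TP/(TP+FN) = 167/242 = 0.6901
F1 = 2·TP/(2·TP+FP+FN) = 334/421 = 0.793

0.793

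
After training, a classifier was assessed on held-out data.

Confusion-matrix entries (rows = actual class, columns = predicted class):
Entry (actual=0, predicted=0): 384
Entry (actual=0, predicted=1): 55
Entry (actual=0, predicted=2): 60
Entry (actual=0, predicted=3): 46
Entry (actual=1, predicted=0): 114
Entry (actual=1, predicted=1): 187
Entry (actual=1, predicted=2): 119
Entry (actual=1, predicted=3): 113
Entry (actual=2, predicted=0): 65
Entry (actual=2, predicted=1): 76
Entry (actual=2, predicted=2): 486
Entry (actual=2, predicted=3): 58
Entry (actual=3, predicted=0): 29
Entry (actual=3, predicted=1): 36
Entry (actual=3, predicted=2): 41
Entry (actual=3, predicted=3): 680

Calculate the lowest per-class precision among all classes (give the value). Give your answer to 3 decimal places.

0.528

Per-class precision (TP/(TP+FP)):
  0: TP=384, FP=114+65+29=208 → 384/592 = 0.6486
  1: TP=187, FP=55+76+36=167 → 187/354 = 0.5282
  2: TP=486, FP=60+119+41=220 → 486/706 = 0.6884
  3: TP=680, FP=46+113+58=217 → 680/897 = 0.7581
Lowest is class '1' with precision = 0.528.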